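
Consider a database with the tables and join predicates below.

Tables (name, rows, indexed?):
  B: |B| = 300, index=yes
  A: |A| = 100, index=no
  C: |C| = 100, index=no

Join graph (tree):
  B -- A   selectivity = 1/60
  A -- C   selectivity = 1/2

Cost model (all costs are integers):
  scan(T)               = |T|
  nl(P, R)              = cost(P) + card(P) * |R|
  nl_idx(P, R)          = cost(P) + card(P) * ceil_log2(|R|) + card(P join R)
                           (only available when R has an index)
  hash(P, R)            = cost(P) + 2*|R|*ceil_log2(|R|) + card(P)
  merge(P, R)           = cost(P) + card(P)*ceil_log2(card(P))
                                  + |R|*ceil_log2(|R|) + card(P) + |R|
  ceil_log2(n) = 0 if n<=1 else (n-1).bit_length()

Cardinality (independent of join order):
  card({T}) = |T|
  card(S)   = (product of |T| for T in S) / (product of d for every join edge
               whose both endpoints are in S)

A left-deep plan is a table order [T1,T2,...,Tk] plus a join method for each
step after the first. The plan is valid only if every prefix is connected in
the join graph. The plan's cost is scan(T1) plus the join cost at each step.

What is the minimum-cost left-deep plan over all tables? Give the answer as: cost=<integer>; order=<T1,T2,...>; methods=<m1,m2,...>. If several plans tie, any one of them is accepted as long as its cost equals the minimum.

cost=3400; order=A,B,C; methods=nl_idx,hash

Selinger DP (subsets sized 1..n):
  {B}: scan cost=300, card=300
  {A}: scan cost=100, card=100
  {C}: scan cost=100, card=100
  {AB}: card=500; try (B,nl_idx)→1500, (A,hash)→2000, (B,merge)→3900, (A,merge)→4100, (B,hash)→5600, (B,nl)→30100 …(+1); best=1500 via (B,nl_idx)
  {AC}: card=5000; try (C,hash)→1600, (A,hash)→1600, (C,merge)→1700, (A,merge)→1700, (C,nl)→10100, (A,nl)→10100; best=1600 via (C,hash)
  {ABC}: card=25000; try (C,hash)→3400, (C,merge)→7300, (B,hash)→12000, (C,nl)→51500, (B,nl_idx)→71600, (B,merge)→74600 …(+1); best=3400 via (C,hash)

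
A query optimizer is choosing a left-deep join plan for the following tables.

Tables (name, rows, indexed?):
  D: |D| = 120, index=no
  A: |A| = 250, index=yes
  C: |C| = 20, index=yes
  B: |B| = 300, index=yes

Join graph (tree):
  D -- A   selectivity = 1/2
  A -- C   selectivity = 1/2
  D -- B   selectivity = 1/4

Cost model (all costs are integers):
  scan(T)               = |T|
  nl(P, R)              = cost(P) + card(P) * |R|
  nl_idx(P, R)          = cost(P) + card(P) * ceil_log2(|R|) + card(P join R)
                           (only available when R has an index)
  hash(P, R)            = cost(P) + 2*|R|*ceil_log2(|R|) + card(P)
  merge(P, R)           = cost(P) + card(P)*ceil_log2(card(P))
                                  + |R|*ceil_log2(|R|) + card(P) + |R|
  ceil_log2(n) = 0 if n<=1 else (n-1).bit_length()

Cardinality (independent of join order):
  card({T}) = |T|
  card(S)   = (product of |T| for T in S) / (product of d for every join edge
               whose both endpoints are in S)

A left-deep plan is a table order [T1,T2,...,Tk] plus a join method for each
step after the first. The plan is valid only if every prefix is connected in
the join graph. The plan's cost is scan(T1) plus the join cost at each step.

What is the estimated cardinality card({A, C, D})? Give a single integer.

Tables in S: A(250), C(20), D(120)
Edges inside S: D-A(d=2), A-C(d=2)
numerator = 250 * 20 * 120 = 600000
denominator = 2 * 2 = 4
card(S) = 600000 / 4 = 150000

150000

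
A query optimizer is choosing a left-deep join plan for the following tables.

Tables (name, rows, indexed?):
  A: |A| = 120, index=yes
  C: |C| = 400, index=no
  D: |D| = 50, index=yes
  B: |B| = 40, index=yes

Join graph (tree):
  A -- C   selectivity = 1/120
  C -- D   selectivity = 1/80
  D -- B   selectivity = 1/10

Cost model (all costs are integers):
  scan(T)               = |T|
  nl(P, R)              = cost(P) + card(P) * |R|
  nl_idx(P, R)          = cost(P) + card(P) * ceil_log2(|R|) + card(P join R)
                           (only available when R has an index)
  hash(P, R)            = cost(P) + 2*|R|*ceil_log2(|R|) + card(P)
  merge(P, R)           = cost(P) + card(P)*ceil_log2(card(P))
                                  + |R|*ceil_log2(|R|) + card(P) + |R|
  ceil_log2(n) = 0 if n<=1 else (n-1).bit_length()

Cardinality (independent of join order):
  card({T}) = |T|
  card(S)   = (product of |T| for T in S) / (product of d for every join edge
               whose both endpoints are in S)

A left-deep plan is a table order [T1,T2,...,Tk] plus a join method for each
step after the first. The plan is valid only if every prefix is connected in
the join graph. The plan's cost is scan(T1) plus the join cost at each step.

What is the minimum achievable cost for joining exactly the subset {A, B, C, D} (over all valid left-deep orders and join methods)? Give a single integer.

4060

Selinger DP over subsets of {A,B,C,D}:
  {A}: scan cost=120, card=120
  {C}: scan cost=400, card=400
  {D}: scan cost=50, card=50
  {B}: scan cost=40, card=40
  {AC}: card=400; try (A,hash)→2480, (A,nl_idx)→3600, (C,merge)→5080, (A,merge)→5360, (C,hash)→7440, (C,nl)→48120 …(+1); best=2480 via (A,hash)
  {CD}: card=250; try (D,hash)→1400, (D,nl_idx)→3050, (C,merge)→4400, (D,merge)→4750, (C,hash)→7300, (C,nl)→20050 …(+1); best=1400 via (D,hash)
  {BD}: card=200; try (D,nl_idx)→480, (B,nl_idx)→550, (B,hash)→580, (D,merge)→670, (D,hash)→680, (B,merge)→680 …(+2); best=480 via (D,nl_idx)
  {ACD}: card=250; try (A,hash)→3330, (A,nl_idx)→3400, (D,hash)→3480, (A,merge)→4610, (D,nl_idx)→5130, (D,merge)→6830 …(+2); best=3330 via (A,hash)
  {BCD}: card=1000; try (B,hash)→2130, (B,nl_idx)→3900, (B,merge)→3930, (C,merge)→6280, (C,hash)→7880, (B,nl)→11400 …(+1); best=2130 via (B,hash)
  {ABCD}: card=1000; try (B,hash)→4060, (A,hash)→4810, (B,nl_idx)→5830, (B,merge)→5860, (A,nl_idx)→10130, (B,nl)→13330 …(+2); best=4060 via (B,hash)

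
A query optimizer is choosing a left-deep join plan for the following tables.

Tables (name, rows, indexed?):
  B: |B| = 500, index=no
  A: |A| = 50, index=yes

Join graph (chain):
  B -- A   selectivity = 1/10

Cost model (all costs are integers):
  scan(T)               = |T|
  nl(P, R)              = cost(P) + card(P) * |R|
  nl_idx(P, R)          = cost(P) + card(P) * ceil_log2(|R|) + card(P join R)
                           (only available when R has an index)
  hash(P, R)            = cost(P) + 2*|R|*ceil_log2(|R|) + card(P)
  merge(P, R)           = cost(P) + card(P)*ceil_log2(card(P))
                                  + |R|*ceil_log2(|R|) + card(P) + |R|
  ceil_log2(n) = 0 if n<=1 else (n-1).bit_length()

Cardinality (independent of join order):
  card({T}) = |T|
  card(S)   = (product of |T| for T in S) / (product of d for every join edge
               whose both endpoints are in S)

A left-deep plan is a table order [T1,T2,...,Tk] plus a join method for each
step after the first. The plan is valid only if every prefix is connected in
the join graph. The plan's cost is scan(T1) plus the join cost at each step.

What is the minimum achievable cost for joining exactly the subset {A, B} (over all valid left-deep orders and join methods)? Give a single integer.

1600

Selinger DP over subsets of {A,B}:
  {B}: scan cost=500, card=500
  {A}: scan cost=50, card=50
  {AB}: card=2500; try (A,hash)→1600, (B,merge)→5400, (A,merge)→5850, (A,nl_idx)→6000, (B,hash)→9100, (B,nl)→25050 …(+1); best=1600 via (A,hash)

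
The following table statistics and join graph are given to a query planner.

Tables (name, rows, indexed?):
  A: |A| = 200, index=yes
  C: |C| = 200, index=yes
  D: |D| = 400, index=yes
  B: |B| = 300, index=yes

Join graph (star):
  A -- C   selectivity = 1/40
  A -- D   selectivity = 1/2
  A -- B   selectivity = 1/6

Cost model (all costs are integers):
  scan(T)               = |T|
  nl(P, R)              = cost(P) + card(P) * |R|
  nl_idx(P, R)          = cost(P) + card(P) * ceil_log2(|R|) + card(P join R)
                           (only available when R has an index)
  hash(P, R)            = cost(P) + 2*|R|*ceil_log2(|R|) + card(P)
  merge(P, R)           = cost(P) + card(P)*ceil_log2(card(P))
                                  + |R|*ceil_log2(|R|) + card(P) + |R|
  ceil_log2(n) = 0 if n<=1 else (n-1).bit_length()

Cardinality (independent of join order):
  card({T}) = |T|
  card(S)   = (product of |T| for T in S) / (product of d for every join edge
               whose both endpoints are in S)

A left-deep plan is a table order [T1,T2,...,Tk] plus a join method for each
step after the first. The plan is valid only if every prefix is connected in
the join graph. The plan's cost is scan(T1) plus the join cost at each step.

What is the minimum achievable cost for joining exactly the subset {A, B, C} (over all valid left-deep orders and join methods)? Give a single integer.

Selinger DP over subsets of {A,B,C}:
  {A}: scan cost=200, card=200
  {C}: scan cost=200, card=200
  {B}: scan cost=300, card=300
  {AC}: card=1000; try (C,nl_idx)→2800, (A,nl_idx)→2800, (C,hash)→3600, (A,hash)→3600, (C,merge)→3800, (A,merge)→3800 …(+2); best=2800 via (C,nl_idx)
  {AB}: card=10000; try (A,hash)→3800, (B,merge)→5000, (A,merge)→5100, (B,hash)→5800, (B,nl_idx)→12000, (A,nl_idx)→12700 …(+2); best=3800 via (A,hash)
  {ABC}: card=50000; try (B,hash)→9200, (B,merge)→16800, (C,hash)→17000, (B,nl_idx)→61800, (C,nl_idx)→133800, (C,merge)→155600 …(+2); best=9200 via (B,hash)

9200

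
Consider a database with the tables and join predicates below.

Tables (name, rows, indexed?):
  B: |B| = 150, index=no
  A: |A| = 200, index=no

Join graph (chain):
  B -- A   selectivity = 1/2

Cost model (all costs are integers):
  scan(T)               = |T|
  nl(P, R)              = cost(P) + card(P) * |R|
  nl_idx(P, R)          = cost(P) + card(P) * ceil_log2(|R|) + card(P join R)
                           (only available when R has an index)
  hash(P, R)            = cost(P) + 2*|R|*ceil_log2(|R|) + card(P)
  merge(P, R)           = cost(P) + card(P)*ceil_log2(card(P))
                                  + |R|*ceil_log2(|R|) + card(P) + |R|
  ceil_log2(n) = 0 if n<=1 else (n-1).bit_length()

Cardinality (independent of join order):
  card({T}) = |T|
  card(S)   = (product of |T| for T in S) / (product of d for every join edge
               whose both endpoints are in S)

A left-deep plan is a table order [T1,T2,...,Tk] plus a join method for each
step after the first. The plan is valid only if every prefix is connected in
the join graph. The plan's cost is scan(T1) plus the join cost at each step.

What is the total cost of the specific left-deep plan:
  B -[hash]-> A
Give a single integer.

step 1: scan B: cost=150, card=150
step 2: join A via hash
    card(P join A) = 150*200/(2) = 15000
    cost = 150 + 2*200*8 + 150 = 3500

3500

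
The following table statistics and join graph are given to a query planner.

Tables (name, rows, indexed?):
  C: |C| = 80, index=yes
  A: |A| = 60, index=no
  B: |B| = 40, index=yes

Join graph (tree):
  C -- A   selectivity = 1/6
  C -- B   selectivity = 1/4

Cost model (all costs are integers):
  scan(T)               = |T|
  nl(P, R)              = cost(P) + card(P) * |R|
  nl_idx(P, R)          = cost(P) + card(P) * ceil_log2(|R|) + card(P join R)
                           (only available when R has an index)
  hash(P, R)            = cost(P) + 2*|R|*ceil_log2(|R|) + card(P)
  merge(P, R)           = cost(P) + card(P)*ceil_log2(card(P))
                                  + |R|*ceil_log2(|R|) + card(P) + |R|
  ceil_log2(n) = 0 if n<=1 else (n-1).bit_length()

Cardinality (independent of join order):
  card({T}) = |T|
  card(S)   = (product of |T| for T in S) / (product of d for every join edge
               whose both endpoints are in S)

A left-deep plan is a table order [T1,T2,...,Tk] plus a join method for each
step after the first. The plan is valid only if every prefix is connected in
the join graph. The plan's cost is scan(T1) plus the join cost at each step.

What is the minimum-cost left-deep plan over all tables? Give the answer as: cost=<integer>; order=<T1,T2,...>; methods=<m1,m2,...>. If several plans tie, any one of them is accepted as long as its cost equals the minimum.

cost=2160; order=C,A,B; methods=hash,hash

Selinger DP (subsets sized 1..n):
  {C}: scan cost=80, card=80
  {A}: scan cost=60, card=60
  {B}: scan cost=40, card=40
  {AC}: card=800; try (A,hash)→880, (C,merge)→1120, (A,merge)→1140, (C,hash)→1240, (C,nl_idx)→1280, (C,nl)→4860 …(+1); best=880 via (A,hash)
  {BC}: card=800; try (B,hash)→640, (C,merge)→960, (B,merge)→1000, (C,nl_idx)→1120, (C,hash)→1200, (B,nl_idx)→1360 …(+2); best=640 via (B,hash)
  {ABC}: card=8000; try (B,hash)→2160, (A,hash)→2160, (A,merge)→9860, (B,merge)→9960, (B,nl_idx)→13680, (B,nl)→32880 …(+1); best=2160 via (B,hash)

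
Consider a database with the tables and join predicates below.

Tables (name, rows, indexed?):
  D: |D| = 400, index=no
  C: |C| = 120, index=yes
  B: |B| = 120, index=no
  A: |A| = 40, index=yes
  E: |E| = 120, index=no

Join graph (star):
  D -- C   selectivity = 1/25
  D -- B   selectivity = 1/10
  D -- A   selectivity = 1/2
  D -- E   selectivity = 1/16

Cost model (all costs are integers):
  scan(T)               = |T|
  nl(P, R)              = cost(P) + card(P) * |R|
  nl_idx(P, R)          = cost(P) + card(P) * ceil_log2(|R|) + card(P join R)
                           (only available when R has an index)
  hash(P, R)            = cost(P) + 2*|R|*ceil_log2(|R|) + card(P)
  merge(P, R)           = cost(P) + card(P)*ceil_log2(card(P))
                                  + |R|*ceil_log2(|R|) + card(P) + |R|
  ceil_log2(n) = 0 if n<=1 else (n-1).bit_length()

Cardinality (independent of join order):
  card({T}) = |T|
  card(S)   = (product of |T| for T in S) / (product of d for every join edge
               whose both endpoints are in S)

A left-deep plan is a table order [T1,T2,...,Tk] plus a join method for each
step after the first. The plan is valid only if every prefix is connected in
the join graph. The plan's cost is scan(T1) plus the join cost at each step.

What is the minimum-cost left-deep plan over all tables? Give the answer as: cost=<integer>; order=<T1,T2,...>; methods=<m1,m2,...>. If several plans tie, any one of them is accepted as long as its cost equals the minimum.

Selinger DP (subsets sized 1..n):
  {D}: scan cost=400, card=400
  {C}: scan cost=120, card=120
  {B}: scan cost=120, card=120
  {A}: scan cost=40, card=40
  {E}: scan cost=120, card=120
  {CD}: card=1920; try (C,hash)→2480, (D,merge)→5080, (C,nl_idx)→5120, (C,merge)→5360, (D,hash)→7440, (D,nl)→48120 …(+1); best=2480 via (C,hash)
  {BD}: card=4800; try (B,hash)→2480, (D,merge)→5080, (B,merge)→5360, (D,hash)→7440, (D,nl)→48120, (B,nl)→48400; best=2480 via (B,hash)
  {AD}: card=8000; try (A,hash)→1280, (D,merge)→4320, (A,merge)→4680, (D,hash)→7280, (A,nl_idx)→10800, (D,nl)→16040 …(+1); best=1280 via (A,hash)
  {DE}: card=3000; try (E,hash)→2480, (D,merge)→5080, (E,merge)→5360, (D,hash)→7440, (D,nl)→48120, (E,nl)→48400; best=2480 via (E,hash)
  {BCD}: card=23040; try (B,hash)→6080, (C,hash)→8960, (B,merge)→26480, (C,nl_idx)→59120, (C,merge)→70640, (B,nl)→232880 …(+1); best=6080 via (B,hash)
  {ACD}: card=38400; try (A,hash)→4880, (C,hash)→10960, (A,merge)→25800, (A,nl_idx)→52400, (A,nl)→79280, (C,nl_idx)→95680 …(+2); best=4880 via (A,hash)
  {CDE}: card=14400; try (E,hash)→6080, (C,hash)→7160, (E,merge)→26480, (C,nl_idx)→37880, (C,merge)→42440, (E,nl)→232880 …(+1); best=6080 via (E,hash)
  {ABD}: card=96000; try (A,hash)→7760, (B,hash)→10960, (A,merge)→69960, (B,merge)→114240, (A,nl_idx)→127280, (A,nl)→194480 …(+1); best=7760 via (A,hash)
  {BDE}: card=36000; try (B,hash)→7160, (E,hash)→8960, (B,merge)→42440, (E,merge)→70640, (B,nl)→362480, (E,nl)→578480; best=7160 via (B,hash)
  {ADE}: card=60000; try (A,hash)→5960, (E,hash)→10960, (A,merge)→41760, (A,nl_idx)→80480, (E,merge)→114240, (A,nl)→122480 …(+1); best=5960 via (A,hash)
  {ABCD}: card=460800; try (A,hash)→29600, (B,hash)→44960, (C,hash)→105440, (A,merge)→375000, (A,nl_idx)→605120, (B,merge)→658640 …(+5); best=29600 via (A,hash)
  {BCDE}: card=172800; try (B,hash)→22160, (E,hash)→30800, (C,hash)→44840, (B,merge)→223040, (E,merge)→375680, (C,nl_idx)→431960 …(+4); best=22160 via (B,hash)
  {ACDE}: card=288000; try (A,hash)→20960, (E,hash)→44960, (C,hash)→67640, (A,merge)→222360, (A,nl_idx)→380480, (A,nl)→582080 …(+5); best=20960 via (A,hash)
  {ABDE}: card=720000; try (A,hash)→43640, (B,hash)→67640, (E,hash)→105440, (A,merge)→619440, (A,nl_idx)→943160, (B,merge)→1026920 …(+4); best=43640 via (A,hash)
  {ABCDE}: card=3456000; try (A,hash)→195440, (B,hash)→310640, (E,hash)→492080, (C,hash)→765320, (A,merge)→3305640, (A,nl_idx)→4514960 …(+8); best=195440 via (A,hash)

cost=195440; order=D,C,E,B,A; methods=hash,hash,hash,hash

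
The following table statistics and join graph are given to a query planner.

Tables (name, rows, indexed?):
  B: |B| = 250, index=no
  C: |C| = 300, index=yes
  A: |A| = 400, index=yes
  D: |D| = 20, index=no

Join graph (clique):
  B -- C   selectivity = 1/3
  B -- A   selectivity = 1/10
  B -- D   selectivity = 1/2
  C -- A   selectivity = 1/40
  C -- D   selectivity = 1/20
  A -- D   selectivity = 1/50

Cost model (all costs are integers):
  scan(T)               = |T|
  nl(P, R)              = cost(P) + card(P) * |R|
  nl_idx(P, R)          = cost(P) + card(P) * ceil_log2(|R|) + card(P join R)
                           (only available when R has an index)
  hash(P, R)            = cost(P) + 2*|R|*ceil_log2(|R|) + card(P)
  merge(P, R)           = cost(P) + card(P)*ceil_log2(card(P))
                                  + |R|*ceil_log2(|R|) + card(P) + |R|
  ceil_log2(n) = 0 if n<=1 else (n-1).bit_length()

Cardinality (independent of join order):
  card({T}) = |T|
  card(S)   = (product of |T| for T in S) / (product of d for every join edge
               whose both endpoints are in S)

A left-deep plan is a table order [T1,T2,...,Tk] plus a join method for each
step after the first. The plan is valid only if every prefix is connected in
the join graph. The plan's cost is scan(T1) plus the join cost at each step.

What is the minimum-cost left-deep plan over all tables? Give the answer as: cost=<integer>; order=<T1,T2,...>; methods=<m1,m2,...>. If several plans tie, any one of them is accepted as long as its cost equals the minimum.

cost=4530; order=D,A,C,B; methods=nl_idx,nl_idx,merge

Selinger DP (subsets sized 1..n):
  {B}: scan cost=250, card=250
  {C}: scan cost=300, card=300
  {A}: scan cost=400, card=400
  {D}: scan cost=20, card=20
  {BC}: card=25000; try (B,hash)→4600, (C,merge)→5500, (B,merge)→5550, (C,hash)→5900, (C,nl_idx)→27500, (C,nl)→75250 …(+1); best=4600 via (B,hash)
  {AB}: card=10000; try (B,hash)→4800, (A,merge)→6500, (B,merge)→6650, (A,hash)→7700, (A,nl_idx)→12500, (A,nl)→100250 …(+1); best=4800 via (B,hash)
  {BD}: card=2500; try (D,hash)→700, (B,merge)→2390, (D,merge)→2620, (B,hash)→4040, (B,nl)→5020, (D,nl)→5250; best=700 via (D,hash)
  {AC}: card=3000; try (A,nl_idx)→6000, (C,hash)→6200, (C,nl_idx)→7000, (A,merge)→7300, (C,merge)→7400, (A,hash)→7800 …(+2); best=6000 via (A,nl_idx)
  {CD}: card=300; try (C,nl_idx)→500, (D,hash)→800, (C,merge)→3140, (D,merge)→3420, (C,hash)→5440, (C,nl)→6020 …(+1); best=500 via (C,nl_idx)
  {AD}: card=160; try (A,nl_idx)→360, (D,hash)→1000, (A,merge)→4140, (D,merge)→4520, (A,hash)→7240, (A,nl)→8020 …(+1); best=360 via (A,nl_idx)
  {ABC}: card=25000; try (B,hash)→13000, (C,hash)→20200, (A,hash)→36800, (B,merge)→47250, (C,nl_idx)→119800, (C,merge)→157800 …(+5); best=13000 via (B,hash)
  {BCD}: card=12500; try (B,hash)→4800, (B,merge)→5750, (C,hash)→8600, (D,hash)→29800, (C,nl_idx)→35700, (C,merge)→36200 …(+4); best=4800 via (B,hash)
  {ABD}: card=2000; try (B,merge)→4050, (B,hash)→4520, (A,hash)→10400, (D,hash)→15000, (A,nl_idx)→25200, (A,merge)→37200 …(+4); best=4050 via (B,merge)
  {ACD}: card=60; try (C,nl_idx)→1860, (A,nl_idx)→3260, (C,merge)→4800, (C,hash)→5920, (A,merge)→7500, (A,hash)→8000 …(+5); best=1860 via (C,nl_idx)
  {ABCD}: card=250; try (B,merge)→4530, (B,hash)→5920, (C,hash)→11450, (B,nl)→16860, (C,nl_idx)→22300, (A,hash)→24500 …(+8); best=4530 via (B,merge)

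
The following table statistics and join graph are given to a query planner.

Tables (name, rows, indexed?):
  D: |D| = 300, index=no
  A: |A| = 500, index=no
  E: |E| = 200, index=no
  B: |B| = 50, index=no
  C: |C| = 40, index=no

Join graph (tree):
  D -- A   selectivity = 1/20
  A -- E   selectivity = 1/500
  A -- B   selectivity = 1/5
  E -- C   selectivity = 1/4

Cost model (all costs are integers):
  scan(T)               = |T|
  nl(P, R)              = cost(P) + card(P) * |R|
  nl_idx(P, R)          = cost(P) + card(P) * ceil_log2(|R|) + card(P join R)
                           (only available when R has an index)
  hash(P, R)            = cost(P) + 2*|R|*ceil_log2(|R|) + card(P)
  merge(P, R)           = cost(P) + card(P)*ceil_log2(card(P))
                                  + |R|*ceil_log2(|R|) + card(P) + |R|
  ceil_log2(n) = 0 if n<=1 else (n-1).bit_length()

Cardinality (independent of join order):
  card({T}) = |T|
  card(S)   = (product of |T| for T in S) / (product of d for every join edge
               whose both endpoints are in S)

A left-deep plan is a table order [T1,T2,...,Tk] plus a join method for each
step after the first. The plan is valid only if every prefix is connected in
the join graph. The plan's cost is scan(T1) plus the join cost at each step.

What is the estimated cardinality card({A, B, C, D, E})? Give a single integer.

Tables in S: A(500), B(50), C(40), D(300), E(200)
Edges inside S: D-A(d=20), A-E(d=500), A-B(d=5), E-C(d=4)
numerator = 500 * 50 * 40 * 300 * 200 = 60000000000
denominator = 20 * 500 * 5 * 4 = 200000
card(S) = 60000000000 / 200000 = 300000

300000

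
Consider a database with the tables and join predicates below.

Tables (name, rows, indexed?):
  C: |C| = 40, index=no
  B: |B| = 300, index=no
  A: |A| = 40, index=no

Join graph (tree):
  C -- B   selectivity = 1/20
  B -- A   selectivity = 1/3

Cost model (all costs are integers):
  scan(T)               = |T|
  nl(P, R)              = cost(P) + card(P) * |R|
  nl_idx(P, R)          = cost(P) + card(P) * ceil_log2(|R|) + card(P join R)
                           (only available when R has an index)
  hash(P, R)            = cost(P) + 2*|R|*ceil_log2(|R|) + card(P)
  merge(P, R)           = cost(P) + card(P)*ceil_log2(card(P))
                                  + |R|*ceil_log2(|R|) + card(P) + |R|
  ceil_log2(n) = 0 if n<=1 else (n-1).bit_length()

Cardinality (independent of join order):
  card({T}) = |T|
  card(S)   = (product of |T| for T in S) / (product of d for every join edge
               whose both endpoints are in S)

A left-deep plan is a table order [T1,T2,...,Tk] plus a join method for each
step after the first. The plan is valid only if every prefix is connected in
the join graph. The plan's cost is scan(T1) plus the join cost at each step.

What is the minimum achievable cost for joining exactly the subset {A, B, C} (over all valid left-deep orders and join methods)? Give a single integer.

Selinger DP over subsets of {A,B,C}:
  {C}: scan cost=40, card=40
  {B}: scan cost=300, card=300
  {A}: scan cost=40, card=40
  {BC}: card=600; try (C,hash)→1080, (B,merge)→3320, (C,merge)→3580, (B,hash)→5480, (B,nl)→12040, (C,nl)→12300; best=1080 via (C,hash)
  {AB}: card=4000; try (A,hash)→1080, (B,merge)→3320, (A,merge)→3580, (B,hash)→5480, (B,nl)→12040, (A,nl)→12300; best=1080 via (A,hash)
  {ABC}: card=8000; try (A,hash)→2160, (C,hash)→5560, (A,merge)→7960, (A,nl)→25080, (C,merge)→53360, (C,nl)→161080; best=2160 via (A,hash)

2160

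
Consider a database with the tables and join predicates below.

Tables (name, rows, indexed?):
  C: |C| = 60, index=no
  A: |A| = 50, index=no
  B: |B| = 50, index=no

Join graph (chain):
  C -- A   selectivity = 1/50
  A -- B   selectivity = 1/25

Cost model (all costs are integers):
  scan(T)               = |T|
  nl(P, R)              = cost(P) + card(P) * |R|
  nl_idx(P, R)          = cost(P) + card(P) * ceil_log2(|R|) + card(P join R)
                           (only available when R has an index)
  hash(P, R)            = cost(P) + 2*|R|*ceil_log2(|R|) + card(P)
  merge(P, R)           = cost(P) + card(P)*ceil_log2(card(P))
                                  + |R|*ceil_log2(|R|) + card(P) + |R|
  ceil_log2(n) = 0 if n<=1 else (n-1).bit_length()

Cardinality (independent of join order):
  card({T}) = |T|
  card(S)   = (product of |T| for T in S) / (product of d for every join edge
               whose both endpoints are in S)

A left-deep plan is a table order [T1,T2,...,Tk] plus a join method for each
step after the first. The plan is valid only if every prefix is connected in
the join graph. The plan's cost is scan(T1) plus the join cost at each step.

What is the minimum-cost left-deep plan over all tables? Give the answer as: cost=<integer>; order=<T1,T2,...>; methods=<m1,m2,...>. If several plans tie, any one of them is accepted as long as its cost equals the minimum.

Selinger DP (subsets sized 1..n):
  {C}: scan cost=60, card=60
  {A}: scan cost=50, card=50
  {B}: scan cost=50, card=50
  {AC}: card=60; try (A,hash)→720, (C,hash)→820, (C,merge)→820, (A,merge)→830, (C,nl)→3050, (A,nl)→3060; best=720 via (A,hash)
  {AB}: card=100; try (B,hash)→700, (A,hash)→700, (B,merge)→750, (A,merge)→750, (B,nl)→2550, (A,nl)→2550; best=700 via (B,hash)
  {ABC}: card=120; try (B,hash)→1380, (B,merge)→1490, (C,hash)→1520, (C,merge)→1920, (B,nl)→3720, (C,nl)→6700; best=1380 via (B,hash)

cost=1380; order=C,A,B; methods=hash,hash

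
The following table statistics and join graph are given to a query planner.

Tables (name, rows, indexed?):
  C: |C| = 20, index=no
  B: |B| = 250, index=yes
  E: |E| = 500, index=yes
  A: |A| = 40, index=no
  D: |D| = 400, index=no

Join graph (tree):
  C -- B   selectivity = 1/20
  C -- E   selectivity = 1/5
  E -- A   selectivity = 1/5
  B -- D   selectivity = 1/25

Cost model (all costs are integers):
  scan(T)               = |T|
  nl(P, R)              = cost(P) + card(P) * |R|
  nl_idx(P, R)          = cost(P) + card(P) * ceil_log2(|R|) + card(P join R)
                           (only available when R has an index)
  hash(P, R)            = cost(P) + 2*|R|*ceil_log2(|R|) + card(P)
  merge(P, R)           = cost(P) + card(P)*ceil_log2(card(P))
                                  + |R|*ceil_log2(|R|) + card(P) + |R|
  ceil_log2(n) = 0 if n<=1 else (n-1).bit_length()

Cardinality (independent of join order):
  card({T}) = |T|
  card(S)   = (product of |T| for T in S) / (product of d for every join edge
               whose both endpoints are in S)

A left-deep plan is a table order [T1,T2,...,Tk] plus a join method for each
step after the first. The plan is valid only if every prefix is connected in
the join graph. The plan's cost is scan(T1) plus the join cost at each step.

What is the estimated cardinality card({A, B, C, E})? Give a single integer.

Tables in S: A(40), B(250), C(20), E(500)
Edges inside S: C-B(d=20), C-E(d=5), E-A(d=5)
numerator = 40 * 250 * 20 * 500 = 100000000
denominator = 20 * 5 * 5 = 500
card(S) = 100000000 / 500 = 200000

200000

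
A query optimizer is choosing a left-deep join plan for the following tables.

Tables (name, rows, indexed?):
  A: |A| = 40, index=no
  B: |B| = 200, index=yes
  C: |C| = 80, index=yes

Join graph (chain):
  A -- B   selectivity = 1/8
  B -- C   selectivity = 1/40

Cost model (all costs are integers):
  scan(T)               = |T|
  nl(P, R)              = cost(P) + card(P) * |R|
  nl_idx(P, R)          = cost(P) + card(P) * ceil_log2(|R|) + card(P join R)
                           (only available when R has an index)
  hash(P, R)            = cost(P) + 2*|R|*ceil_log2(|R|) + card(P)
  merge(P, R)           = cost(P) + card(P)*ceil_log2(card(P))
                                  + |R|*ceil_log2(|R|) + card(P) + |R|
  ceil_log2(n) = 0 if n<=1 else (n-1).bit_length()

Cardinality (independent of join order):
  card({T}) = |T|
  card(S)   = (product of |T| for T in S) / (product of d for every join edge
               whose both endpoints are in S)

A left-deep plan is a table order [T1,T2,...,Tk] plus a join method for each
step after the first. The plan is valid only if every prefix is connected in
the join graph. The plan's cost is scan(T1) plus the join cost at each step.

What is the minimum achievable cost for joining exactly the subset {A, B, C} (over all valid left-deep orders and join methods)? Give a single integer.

Selinger DP over subsets of {A,B,C}:
  {A}: scan cost=40, card=40
  {B}: scan cost=200, card=200
  {C}: scan cost=80, card=80
  {AB}: card=1000; try (A,hash)→880, (B,nl_idx)→1360, (B,merge)→2120, (A,merge)→2280, (B,hash)→3280, (B,nl)→8040 …(+1); best=880 via (A,hash)
  {BC}: card=400; try (B,nl_idx)→1120, (C,hash)→1520, (C,nl_idx)→2000, (B,merge)→2520, (C,merge)→2640, (B,hash)→3360 …(+2); best=1120 via (B,nl_idx)
  {ABC}: card=2000; try (A,hash)→2000, (C,hash)→3000, (A,merge)→5400, (C,nl_idx)→9880, (C,merge)→12520, (A,nl)→17120 …(+1); best=2000 via (A,hash)

2000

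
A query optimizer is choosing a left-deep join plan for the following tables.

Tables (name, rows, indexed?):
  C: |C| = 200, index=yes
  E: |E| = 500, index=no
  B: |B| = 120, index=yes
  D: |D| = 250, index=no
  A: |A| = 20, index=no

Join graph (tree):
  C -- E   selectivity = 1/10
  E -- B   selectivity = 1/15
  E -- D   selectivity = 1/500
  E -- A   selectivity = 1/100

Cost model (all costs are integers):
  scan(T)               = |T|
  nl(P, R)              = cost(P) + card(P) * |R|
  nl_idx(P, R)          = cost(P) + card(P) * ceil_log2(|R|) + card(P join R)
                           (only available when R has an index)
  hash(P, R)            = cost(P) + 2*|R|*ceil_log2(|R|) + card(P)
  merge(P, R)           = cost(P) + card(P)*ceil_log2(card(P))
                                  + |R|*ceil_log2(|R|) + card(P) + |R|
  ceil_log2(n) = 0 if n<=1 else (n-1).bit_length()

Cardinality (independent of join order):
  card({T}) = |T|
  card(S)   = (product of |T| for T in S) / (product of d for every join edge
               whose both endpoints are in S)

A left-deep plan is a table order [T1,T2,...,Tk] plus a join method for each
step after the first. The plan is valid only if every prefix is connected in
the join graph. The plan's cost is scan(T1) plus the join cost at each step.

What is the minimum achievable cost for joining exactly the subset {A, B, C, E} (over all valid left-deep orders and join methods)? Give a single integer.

6700

Selinger DP over subsets of {A,B,C,E}:
  {C}: scan cost=200, card=200
  {E}: scan cost=500, card=500
  {B}: scan cost=120, card=120
  {A}: scan cost=20, card=20
  {CE}: card=10000; try (C,hash)→4200, (E,merge)→7000, (C,merge)→7300, (E,hash)→9400, (C,nl_idx)→14500, (E,nl)→100200 …(+1); best=4200 via (C,hash)
  {BE}: card=4000; try (B,hash)→2680, (E,merge)→6080, (B,merge)→6460, (B,nl_idx)→8000, (E,hash)→9240, (E,nl)→60120 …(+1); best=2680 via (B,hash)
  {AE}: card=100; try (A,hash)→1200, (E,merge)→5140, (A,merge)→5620, (E,hash)→9040, (E,nl)→10020, (A,nl)→10500; best=1200 via (A,hash)
  {BCE}: card=80000; try (C,hash)→9880, (B,hash)→15880, (C,merge)→56480, (C,nl_idx)→114680, (B,nl_idx)→154200, (B,merge)→155160 …(+2); best=9880 via (C,hash)
  {ACE}: card=2000; try (C,merge)→3800, (C,nl_idx)→4000, (C,hash)→4500, (A,hash)→14400, (C,nl)→21200, (A,merge)→154320 …(+1); best=3800 via (C,merge)
  {ABE}: card=800; try (B,nl_idx)→2700, (B,merge)→2960, (B,hash)→2980, (A,hash)→6880, (B,nl)→13200, (A,merge)→54800 …(+1); best=2700 via (B,nl_idx)
  {ABCE}: card=16000; try (C,hash)→6700, (B,hash)→7480, (C,merge)→13300, (C,nl_idx)→25100, (B,merge)→28760, (B,nl_idx)→33800 …(+5); best=6700 via (C,hash)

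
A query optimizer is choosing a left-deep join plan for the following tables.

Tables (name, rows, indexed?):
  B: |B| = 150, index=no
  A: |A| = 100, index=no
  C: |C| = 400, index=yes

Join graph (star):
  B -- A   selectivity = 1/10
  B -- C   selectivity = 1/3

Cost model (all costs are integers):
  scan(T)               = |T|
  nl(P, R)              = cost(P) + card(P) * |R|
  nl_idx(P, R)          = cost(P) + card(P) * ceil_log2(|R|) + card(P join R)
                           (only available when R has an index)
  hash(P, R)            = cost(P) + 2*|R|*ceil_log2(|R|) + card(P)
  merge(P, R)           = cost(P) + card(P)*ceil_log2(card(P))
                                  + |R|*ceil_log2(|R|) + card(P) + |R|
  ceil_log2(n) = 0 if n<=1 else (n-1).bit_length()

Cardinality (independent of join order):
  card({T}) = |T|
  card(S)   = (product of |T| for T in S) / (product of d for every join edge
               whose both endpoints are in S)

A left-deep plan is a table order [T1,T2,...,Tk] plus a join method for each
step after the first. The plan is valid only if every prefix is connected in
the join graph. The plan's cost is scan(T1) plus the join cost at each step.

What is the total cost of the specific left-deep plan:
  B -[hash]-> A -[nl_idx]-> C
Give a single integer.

215200

step 1: scan B: cost=150, card=150
step 2: join A via hash
    card(P join A) = 150*100/(10) = 1500
    cost = 150 + 2*100*7 + 150 = 1700
step 3: join C via nl_idx
    card(P join C) = 1500*400/(3) = 200000
    cost = 1700 + 1500*9 + 200000 = 215200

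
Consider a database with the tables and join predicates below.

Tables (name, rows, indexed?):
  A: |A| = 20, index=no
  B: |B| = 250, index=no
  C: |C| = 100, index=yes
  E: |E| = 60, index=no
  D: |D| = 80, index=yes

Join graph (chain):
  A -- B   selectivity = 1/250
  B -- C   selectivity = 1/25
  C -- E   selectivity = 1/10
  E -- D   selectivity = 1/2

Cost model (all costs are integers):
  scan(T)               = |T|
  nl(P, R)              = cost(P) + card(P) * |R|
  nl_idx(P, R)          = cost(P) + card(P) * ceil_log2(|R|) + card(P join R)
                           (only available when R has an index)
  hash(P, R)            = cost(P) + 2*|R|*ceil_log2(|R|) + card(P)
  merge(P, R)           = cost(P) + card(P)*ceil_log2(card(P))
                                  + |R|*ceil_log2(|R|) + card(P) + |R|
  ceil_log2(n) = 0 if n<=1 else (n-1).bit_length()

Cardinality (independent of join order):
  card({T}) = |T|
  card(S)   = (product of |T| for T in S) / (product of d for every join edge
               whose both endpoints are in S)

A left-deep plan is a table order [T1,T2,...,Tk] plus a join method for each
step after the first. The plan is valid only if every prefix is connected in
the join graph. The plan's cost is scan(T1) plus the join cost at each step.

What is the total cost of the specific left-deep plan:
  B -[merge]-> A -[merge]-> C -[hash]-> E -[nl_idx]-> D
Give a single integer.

26900

step 1: scan B: cost=250, card=250
step 2: join A via merge
    card(P join A) = 250*20/(250) = 20
    cost = 250 + 250*8 + 20*5 + 250 + 20 = 2620
step 3: join C via merge
    card(P join C) = 20*100/(25) = 80
    cost = 2620 + 20*5 + 100*7 + 20 + 100 = 3540
step 4: join E via hash
    card(P join E) = 80*60/(10) = 480
    cost = 3540 + 2*60*6 + 80 = 4340
step 5: join D via nl_idx
    card(P join D) = 480*80/(2) = 19200
    cost = 4340 + 480*7 + 19200 = 26900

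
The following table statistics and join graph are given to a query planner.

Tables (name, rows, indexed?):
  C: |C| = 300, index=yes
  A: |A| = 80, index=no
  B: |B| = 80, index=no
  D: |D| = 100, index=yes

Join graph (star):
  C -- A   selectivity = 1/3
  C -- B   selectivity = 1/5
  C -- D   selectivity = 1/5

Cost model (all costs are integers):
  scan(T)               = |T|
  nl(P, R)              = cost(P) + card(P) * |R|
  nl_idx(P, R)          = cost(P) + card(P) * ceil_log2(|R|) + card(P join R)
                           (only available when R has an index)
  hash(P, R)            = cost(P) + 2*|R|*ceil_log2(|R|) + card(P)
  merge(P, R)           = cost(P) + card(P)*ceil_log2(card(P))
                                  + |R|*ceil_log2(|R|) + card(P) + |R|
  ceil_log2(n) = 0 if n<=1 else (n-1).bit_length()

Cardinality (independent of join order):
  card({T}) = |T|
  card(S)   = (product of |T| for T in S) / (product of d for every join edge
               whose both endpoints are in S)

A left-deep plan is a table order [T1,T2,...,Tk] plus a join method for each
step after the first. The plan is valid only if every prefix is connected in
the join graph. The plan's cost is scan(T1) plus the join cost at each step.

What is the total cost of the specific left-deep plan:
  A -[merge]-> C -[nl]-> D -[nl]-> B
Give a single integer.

step 1: scan A: cost=80, card=80
step 2: join C via merge
    card(P join C) = 80*300/(3) = 8000
    cost = 80 + 80*7 + 300*9 + 80 + 300 = 3720
step 3: join D via nl
    card(P join D) = 8000*100/(5) = 160000
    cost = 3720 + 8000*100 = 803720
step 4: join B via nl
    card(P join B) = 160000*80/(5) = 2560000
    cost = 803720 + 160000*80 = 13603720

13603720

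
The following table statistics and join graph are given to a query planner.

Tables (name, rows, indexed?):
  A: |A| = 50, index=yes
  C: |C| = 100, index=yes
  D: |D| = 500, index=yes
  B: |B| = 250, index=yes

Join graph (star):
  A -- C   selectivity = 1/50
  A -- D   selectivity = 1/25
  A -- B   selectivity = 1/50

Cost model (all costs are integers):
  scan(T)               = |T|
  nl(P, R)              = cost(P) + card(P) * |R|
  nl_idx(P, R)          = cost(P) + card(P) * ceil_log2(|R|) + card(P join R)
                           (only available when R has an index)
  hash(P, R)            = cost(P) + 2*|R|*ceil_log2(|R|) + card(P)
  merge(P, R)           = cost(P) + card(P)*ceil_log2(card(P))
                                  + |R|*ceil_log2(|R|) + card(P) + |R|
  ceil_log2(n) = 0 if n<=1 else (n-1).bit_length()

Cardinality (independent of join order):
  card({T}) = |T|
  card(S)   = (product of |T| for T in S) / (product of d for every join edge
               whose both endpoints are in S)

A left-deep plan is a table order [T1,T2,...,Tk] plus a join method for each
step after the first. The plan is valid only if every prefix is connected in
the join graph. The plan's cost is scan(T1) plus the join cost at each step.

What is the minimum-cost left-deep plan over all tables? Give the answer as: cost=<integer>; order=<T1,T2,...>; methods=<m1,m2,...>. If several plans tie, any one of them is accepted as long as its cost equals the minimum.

Selinger DP (subsets sized 1..n):
  {A}: scan cost=50, card=50
  {C}: scan cost=100, card=100
  {D}: scan cost=500, card=500
  {B}: scan cost=250, card=250
  {AC}: card=100; try (C,nl_idx)→500, (A,hash)→800, (A,nl_idx)→800, (C,merge)→1200, (A,merge)→1250, (C,hash)→1500 …(+2); best=500 via (C,nl_idx)
  {AD}: card=1000; try (D,nl_idx)→1500, (A,hash)→1600, (A,nl_idx)→4500, (D,merge)→5400, (A,merge)→5850, (D,hash)→9100 …(+2); best=1500 via (D,nl_idx)
  {AB}: card=250; try (B,nl_idx)→700, (A,hash)→1100, (A,nl_idx)→2000, (B,merge)→2650, (A,merge)→2850, (B,hash)→4100 …(+2); best=700 via (B,nl_idx)
  {ACD}: card=2000; try (D,nl_idx)→3400, (C,hash)→3900, (D,merge)→6300, (D,hash)→9600, (C,nl_idx)→10500, (C,merge)→13300 …(+2); best=3400 via (D,nl_idx)
  {ABC}: card=500; try (B,nl_idx)→1800, (C,hash)→2350, (C,nl_idx)→2950, (B,merge)→3550, (C,merge)→3750, (B,hash)→4600 …(+2); best=1800 via (B,nl_idx)
  {ABD}: card=5000; try (B,hash)→6500, (D,merge)→7950, (D,nl_idx)→7950, (D,hash)→9950, (B,nl_idx)→14500, (B,merge)→14750 …(+2); best=6500 via (B,hash)
  {ABCD}: card=10000; try (B,hash)→9400, (D,hash)→11300, (D,merge)→11800, (C,hash)→12900, (D,nl_idx)→16300, (B,nl_idx)→29400 …(+6); best=9400 via (B,hash)

cost=9400; order=A,C,D,B; methods=nl_idx,nl_idx,hash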